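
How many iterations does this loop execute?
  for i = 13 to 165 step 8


The loop variable i takes values starting at 13 and increments by 8 each iteration.
Sequence: i = 13, 21, 29, 37, 45, 53, 61, 69, 77, ...
The upper bound 165 is inclusive, so the count is floor((last - first) / step) + 1:
floor((165 - 13) / 8) + 1 = floor(152/8) + 1 = 19 + 1 = 20


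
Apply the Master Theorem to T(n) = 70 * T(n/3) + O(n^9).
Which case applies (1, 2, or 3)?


The Master Theorem: T(n) = a*T(n/b) + O(n^c)
  a = 70, b = 3, c = 9
log_b(a) = log_3(70) ~ 3.867
Compare b^c with a: 3^9 = 19683 > 70, so c > log_b(a).
Since c > log_b(a), Case 3 applies.
T(n) = O(n^9)
Master Theorem case = 3


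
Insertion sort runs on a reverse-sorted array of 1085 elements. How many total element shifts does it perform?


Sum of shifts = 1 + 2 + 3 + ... + 1084
= 1085 * 1084 / 2
= 1176140 / 2
= 588070


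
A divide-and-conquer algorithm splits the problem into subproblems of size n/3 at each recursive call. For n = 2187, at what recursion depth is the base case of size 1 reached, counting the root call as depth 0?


At each depth, the problem size is divided by 3:
  Depth 0: problem size = 2187
  Depth 1: problem size = 729
  Depth 2: problem size = 243
  Depth 3: problem size = 81
  Depth 4: problem size = 27
  Depth 5: problem size = 9
  Depth 6: problem size = 3
  Depth 7: problem size = 1 (base case)
The base case is reached at depth log_3(2187) = 7 (the tree has 8 levels counting depth 0, but the depth asked for is 7).
Recursion depth = 7


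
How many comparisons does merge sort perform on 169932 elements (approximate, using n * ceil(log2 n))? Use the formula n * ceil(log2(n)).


Recursion depth: ceil(log2(169932)) = 18
Each recursion level merges n = 169932 elements
Total = 169932 * 18 = 3058776


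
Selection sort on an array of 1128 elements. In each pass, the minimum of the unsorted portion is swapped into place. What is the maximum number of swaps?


Selection sort performs one swap per pass:
  Pass 1: find min in positions 0 to 1127, swap with position 0
  Pass 2: find min in positions 1 to 1127, swap with position 1
  Pass 3: find min in positions 2 to 1127, swap with position 2
  Pass 4: find min in positions 3 to 1127, swap with position 3
  Pass 5: find min in positions 4 to 1127, swap with position 4
  ... (1122 more passes)
Total passes (and swaps) = n - 1 = 1128 - 1 = 1127


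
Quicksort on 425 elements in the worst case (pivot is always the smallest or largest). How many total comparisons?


In the worst case, each partition step picks the worst pivot:
  Partition 1: 424 comparisons (n-1 elements to compare)
  Partition 2: 423 comparisons
  Partition 3: 422 comparisons
  Partition 4: 421 comparisons
  Partition 5: 420 comparisons
  ...
  Last partition: 0 comparisons
Total = (n-1) + (n-2) + ... + 1 + 0 = n*(n-1)/2
= 425*424/2 = 90100


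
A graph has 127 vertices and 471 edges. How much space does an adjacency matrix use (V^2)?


Adjacency matrix: V x V grid of entries
Space = V^2 = 127^2 = 127 * 127 = 16129


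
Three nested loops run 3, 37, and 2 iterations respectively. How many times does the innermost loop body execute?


Loop 1 (outermost): 3 iterations
Loop 2 (middle): 37 iterations per outer
Loop 3 (innermost): 2 iterations per middle
Total = 3 * 37 * 2 = 222


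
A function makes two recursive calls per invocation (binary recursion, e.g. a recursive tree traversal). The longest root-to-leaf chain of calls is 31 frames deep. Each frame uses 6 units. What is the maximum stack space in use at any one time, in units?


Binary recursion: the two calls run one after the other, so only one root-to-leaf chain of frames is on the stack at a time.
Maximum depth (longest chain) = 31 frames
Each frame = 6 units
Max stack space = 31 * 6 = 186


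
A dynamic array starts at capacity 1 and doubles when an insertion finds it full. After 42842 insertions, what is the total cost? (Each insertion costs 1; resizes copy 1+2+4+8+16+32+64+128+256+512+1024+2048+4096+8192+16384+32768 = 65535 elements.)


Insertion cost: 42842 (one per element)
Resizes occur just before inserting elements 2, 3, 5, 9, ...
Elements copied at each resize: 1 + 2 + 4 + 8 + 16 + 32 + 64 + 128 + 256 + 512 + 1024 + 2048 + 4096 + 8192 + 16384 + 32768
Sum of copies = 65535 (geometric series: 2^k - 1)
Total = 42842 + 65535 = 108377


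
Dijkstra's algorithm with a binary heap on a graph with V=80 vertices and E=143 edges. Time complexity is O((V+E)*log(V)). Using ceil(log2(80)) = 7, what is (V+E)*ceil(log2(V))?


Dijkstra with a binary heap: each vertex is extracted once, each edge may relax once.
Each heap operation costs O(log V).
V + E = 80 + 143 = 223
ceil(log2(80)) = 7 (since 2^6 = 64 < 80 <= 128 = 2^7)
Total heap work = (V+E) * ceil(log2(V)) = 223 * 7 = 1561


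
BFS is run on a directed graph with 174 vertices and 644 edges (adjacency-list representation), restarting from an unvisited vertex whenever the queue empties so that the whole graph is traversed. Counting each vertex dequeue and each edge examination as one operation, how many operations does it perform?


A full BFS traversal dequeues each vertex exactly once and examines each directed edge exactly once.
V = 174 (vertex processing cost)
E = 644 (edge examination cost)
Total operations proportional to V + E = 174 + 644 = 818


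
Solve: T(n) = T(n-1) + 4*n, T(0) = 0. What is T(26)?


Expanding the recurrence:
T(26) = T(25) + 4*26
       = T(24) + 4*25 + 4*26
       ...
       = T(0) + 4*(1 + 2 + ... + 26)
       = 0 + 4 * 26*27/2
       = 0 + 4 * 351
       = 0 + 1404 = 1404


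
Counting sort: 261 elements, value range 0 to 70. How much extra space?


n = 261 (output array)
k = 71 (count array for 71 distinct values)
Extra space = 261 + 71 = 332


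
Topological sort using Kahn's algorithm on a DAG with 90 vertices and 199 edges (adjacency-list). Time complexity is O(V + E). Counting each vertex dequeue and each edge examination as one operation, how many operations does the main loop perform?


Kahn's algorithm:
  1. Compute in-degrees: O(V + E)
  2. Process queue: each vertex dequeued once (O(V))
     each edge examined once (O(E))
Total = V + E = 90 + 199 = 289


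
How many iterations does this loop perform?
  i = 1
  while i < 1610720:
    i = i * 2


The loop variable doubles each iteration:
i = 1 -> 2 -> 4 -> 8 -> 16 -> 32 -> 64 -> 128 -> 256 -> 512 -> 1024 -> 2048 -> 4096 -> 8192 -> 16384 -> 32768 -> 65536 -> 131072 -> 262144 -> 524288 -> 1048576 -> 2097152 (stop, 2097152 >= 1610720)
Number of doublings = ceil(log2(1610720)) = 21


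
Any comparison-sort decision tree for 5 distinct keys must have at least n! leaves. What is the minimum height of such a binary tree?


A binary decision tree of height h has at most 2^h leaves and needs at least n! of them, so h >= ceil(log2(n!)).
Compute 5! as a running product:
  x2 = 2, x3 = 6, x4 = 24, x5 = 120
5! = 120
Bracket between powers of 2:
  2^6 = 64 < 120 <= 128 = 2^7
So ceil(log2(5!)) = 7


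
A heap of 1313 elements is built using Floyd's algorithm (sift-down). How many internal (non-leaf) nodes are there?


Leaf nodes occupy roughly half the array.
Sift-down is called for each internal node, starting from the last one.
Internal nodes = floor(n/2) = floor(1313/2) = 656


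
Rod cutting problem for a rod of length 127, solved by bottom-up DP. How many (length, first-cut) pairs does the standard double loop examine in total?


For each subproblem length i = 1..127, the inner loop considers i possible first cuts.
Total = 1 + 2 + ... + 127
= 127*(127+1)/2
= 127*128/2 = 8128


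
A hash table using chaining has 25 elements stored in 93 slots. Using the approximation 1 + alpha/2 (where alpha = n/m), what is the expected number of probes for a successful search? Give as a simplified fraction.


Load factor alpha = n/m = 25/93
Expected probes = 1 + alpha/2 = 1 + 25/(2*93)
= 1 + 25/186
= 186/186 + 25/186
= 211/186


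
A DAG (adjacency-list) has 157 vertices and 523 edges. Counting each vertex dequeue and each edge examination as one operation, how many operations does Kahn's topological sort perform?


V = 157 (vertex processing)
E = 523 (edge processing)
V + E = 157 + 523 = 680


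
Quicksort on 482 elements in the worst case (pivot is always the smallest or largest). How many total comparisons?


In the worst case, each partition step picks the worst pivot:
  Partition 1: 481 comparisons (n-1 elements to compare)
  Partition 2: 480 comparisons
  Partition 3: 479 comparisons
  Partition 4: 478 comparisons
  Partition 5: 477 comparisons
  ...
  Last partition: 0 comparisons
Total = (n-1) + (n-2) + ... + 1 + 0 = n*(n-1)/2
= 482*481/2 = 115921


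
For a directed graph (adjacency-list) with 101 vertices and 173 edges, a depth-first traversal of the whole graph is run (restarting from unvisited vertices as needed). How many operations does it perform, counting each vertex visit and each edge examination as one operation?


A full DFS traversal visits each vertex once and examines each edge once.
V = 101
E = 173
Sum = 101 + 173 = 274


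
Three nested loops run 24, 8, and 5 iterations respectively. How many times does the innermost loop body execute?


Loop 1 (outermost): 24 iterations
Loop 2 (middle): 8 iterations per outer
Loop 3 (innermost): 5 iterations per middle
Total = 24 * 8 * 5 = 960


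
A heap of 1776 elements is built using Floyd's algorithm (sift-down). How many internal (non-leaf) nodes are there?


Leaf nodes occupy roughly half the array.
Sift-down is called for each internal node, starting from the last one.
Internal nodes = floor(n/2) = floor(1776/2) = 888


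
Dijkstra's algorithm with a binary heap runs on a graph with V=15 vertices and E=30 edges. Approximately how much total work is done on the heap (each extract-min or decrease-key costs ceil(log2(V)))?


Dijkstra with a binary heap: each vertex is extracted once, each edge may relax once.
Each heap operation costs O(log V).
V + E = 15 + 30 = 45
ceil(log2(15)) = 4 (since 2^3 = 8 < 15 <= 16 = 2^4)
Total heap work = (V+E) * ceil(log2(V)) = 45 * 4 = 180


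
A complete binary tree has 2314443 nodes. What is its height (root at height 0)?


In a complete binary tree, level k holds nodes 2^k .. 2^(k+1)-1 (1-indexed).
Height = floor(log2(n)) = floor(log2(2314443)) = 21
Check: 2^21 = 2097152 <= 2314443 < 4194304 = 2^22


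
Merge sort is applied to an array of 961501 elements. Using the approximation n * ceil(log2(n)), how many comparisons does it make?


Merge sort divides the array into halves recursively.
Number of levels = ceil(log2(961501)) = 20
At each level, approximately n = 961501 comparisons are needed for merging.
Total comparisons ~ n * ceil(log2(n)) = 961501 * 20 = 19230020


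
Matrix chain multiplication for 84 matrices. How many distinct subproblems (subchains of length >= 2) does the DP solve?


Subproblems are indexed by (i, j) where i < j.
Number of such pairs = n*(n-1)/2
= 84 * 83 / 2
= 3486


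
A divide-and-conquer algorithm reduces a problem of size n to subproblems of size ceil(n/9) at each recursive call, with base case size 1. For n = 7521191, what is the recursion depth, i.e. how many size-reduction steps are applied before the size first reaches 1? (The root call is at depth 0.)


Each step divides the size by 9 (rounding up); after k steps the size is ceil(n/9^k), which equals 1 exactly when 9^k >= n.
So the depth is the smallest k with 9^k >= 7521191, i.e. ceil(log_9(7521191)).
9^7 = 4782969 < 7521191 <= 43046721 = 9^8
Recursion depth = 8


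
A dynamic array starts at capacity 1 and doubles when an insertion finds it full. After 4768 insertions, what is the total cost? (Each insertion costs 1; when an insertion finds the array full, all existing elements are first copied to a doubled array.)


Insertion cost: 4768 (one per element)
Resizes occur just before inserting elements 2, 3, 5, 9, ...
Elements copied at each resize: 1 + 2 + 4 + 8 + 16 + 32 + 64 + 128 + 256 + 512 + 1024 + 2048 + 4096
Sum of copies = 8191 (geometric series: 2^k - 1)
Total = 4768 + 8191 = 12959


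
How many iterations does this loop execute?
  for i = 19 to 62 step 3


The loop variable i takes values starting at 19 and increments by 3 each iteration.
Sequence: i = 19, 22, 25, 28, 31, 34, 37, 40, 43, ...
The upper bound 62 is inclusive, so the count is floor((last - first) / step) + 1:
floor((62 - 19) / 3) + 1 = floor(43/3) + 1 = 14 + 1 = 15


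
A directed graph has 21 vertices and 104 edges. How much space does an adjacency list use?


Adjacency list: one list head per vertex + one entry per edge
Vertex heads: 21
Edge entries: 104
Total = 21 + 104 = 125


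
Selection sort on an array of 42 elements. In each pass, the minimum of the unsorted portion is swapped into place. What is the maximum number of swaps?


Selection sort performs one swap per pass:
  Pass 1: find min in positions 0 to 41, swap with position 0
  Pass 2: find min in positions 1 to 41, swap with position 1
  Pass 3: find min in positions 2 to 41, swap with position 2
  Pass 4: find min in positions 3 to 41, swap with position 3
  Pass 5: find min in positions 4 to 41, swap with position 4
  ... (36 more passes)
Total passes (and swaps) = n - 1 = 42 - 1 = 41


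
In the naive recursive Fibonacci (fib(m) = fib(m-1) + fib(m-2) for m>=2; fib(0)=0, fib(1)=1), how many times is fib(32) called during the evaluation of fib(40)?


Let N(m) = number of times fib(m) is called while evaluating fib(40).
N(40) = 1 (the initial call).
N(39) = 1 (only fib(40) calls it).
For 1 <= m <= 38: fib(m) is called by fib(m+1) and fib(m+2), so
  N(m) = N(m+1) + N(m+2).
fib(0) is called only by fib(2), so N(0) = N(2).
Walk down from m=40:
  N(40)=1, N(39)=1, N(38)=2, N(37)=3, N(36)=5, N(35)=8, N(34)=13, N(33)=21, N(32)=34
N(32) = 34


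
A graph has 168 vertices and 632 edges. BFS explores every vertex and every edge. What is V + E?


A full BFS traversal dequeues each vertex once and examines each edge once.
Vertex visits: 168
Edge visits: 632
V + E = 168 + 632 = 800


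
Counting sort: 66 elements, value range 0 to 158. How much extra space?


n = 66 (output array)
k = 159 (count array for 159 distinct values)
Extra space = 66 + 159 = 225


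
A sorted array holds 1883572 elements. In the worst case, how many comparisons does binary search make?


Halving sequence: 1883572 -> 941786 -> 470893 -> 235446 -> 117723 -> 58861 -> 29430 -> 14715 -> 7357 -> 3678 -> 1839 -> 919 -> 459 -> 229 -> 114 -> 57 -> 28 -> 14 -> 7 -> 3 -> 1
Number of halvings = 20
Max comparisons = 20 + 1 = 21


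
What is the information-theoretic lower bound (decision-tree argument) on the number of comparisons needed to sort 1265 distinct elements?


A binary decision tree of height h has at most 2^h leaves and needs at least n! of them, so h >= ceil(log2(n!)).
1265! is far too large to multiply out, so use Stirling's series:
  ln(n!) ~ n ln n - n + (1/2) ln(2 pi n) + 1/(12n)  (error below 1/(360 n^3), negligible here)
  ln(1265) = 7.1428274
  n ln n = 1265 * 7.1428274 = 9035.6767
  (1/2) ln(2 pi * 1265) = (1/2) ln(7948.2294) = 4.4904
  1/(12*1265) = 0.0001
  ln(1265!) ~ 9035.6767 - 1265 + 4.4904 + 0.0001 = 7775.1672
Convert to base 2: log2(1265!) = 7775.1672 / ln 2 = 7775.1672 / 0.69314718 = 11217.1952
ceil(11217.1952) = 11218


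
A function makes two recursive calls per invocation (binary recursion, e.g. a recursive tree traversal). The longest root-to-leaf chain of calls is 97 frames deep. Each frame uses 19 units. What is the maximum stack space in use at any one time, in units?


Binary recursion: the two calls run one after the other, so only one root-to-leaf chain of frames is on the stack at a time.
Maximum depth (longest chain) = 97 frames
Each frame = 19 units
Max stack space = 97 * 19 = 1843


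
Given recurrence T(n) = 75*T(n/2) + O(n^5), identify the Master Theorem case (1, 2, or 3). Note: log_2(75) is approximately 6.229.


Master Theorem parameters: a=75, b=2, c=5
log_b(a) = 6.229
Compare b^c with a: 2^5 = 32 < 75, so c < log_b(a).
Comparing c=5 vs log_b(a)=6.229:
5 < 6.229 => Case 1
Result: T(n) = O(n^(log_2 75)) ~ O(n^6.229)
Master Theorem case = 1


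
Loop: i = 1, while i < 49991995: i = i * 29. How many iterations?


i multiplies by 29 each step:
i = 1 -> 29 -> 841 -> 24389 -> 707281 -> 20511149 -> 594823321 (stop)
Iterations = ceil(log_29(49991995)) = 6


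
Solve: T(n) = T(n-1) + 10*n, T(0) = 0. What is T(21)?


Expanding the recurrence:
T(21) = T(20) + 10*21
       = T(19) + 10*20 + 10*21
       ...
       = T(0) + 10*(1 + 2 + ... + 21)
       = 0 + 10 * 21*22/2
       = 0 + 10 * 231
       = 0 + 2310 = 2310


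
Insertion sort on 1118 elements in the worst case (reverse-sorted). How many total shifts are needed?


In the worst case (reverse-sorted), each element shifts past all previous:
  Element 1: 1 shifts
  Element 2: 2 shifts
  Element 3: 3 shifts
  Element 4: 4 shifts
  Element 5: 5 shifts
  ...
  Element 1117: 1117 shifts
Total = 1 + 2 + ... + 1117
= 1118*(1118-1)/2 = 624403


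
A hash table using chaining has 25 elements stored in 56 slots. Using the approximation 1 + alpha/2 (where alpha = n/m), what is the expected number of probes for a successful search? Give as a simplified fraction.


Load factor alpha = n/m = 25/56
Expected probes = 1 + alpha/2 = 1 + 25/(2*56)
= 1 + 25/112
= 112/112 + 25/112
= 137/112


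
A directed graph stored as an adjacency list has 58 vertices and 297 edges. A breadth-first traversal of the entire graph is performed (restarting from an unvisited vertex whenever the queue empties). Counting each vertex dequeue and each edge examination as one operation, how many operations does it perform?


A full BFS traversal dequeues each vertex once and examines each edge once.
Vertex visits: 58
Edge visits: 297
V + E = 58 + 297 = 355


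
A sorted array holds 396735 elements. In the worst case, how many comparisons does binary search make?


Halving sequence: 396735 -> 198367 -> 99183 -> 49591 -> 24795 -> 12397 -> 6198 -> 3099 -> 1549 -> 774 -> 387 -> 193 -> 96 -> 48 -> 24 -> 12 -> 6 -> 3 -> 1
Number of halvings = 18
Max comparisons = 18 + 1 = 19


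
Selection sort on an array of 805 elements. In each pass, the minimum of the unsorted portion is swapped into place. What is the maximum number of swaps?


Selection sort performs one swap per pass:
  Pass 1: find min in positions 0 to 804, swap with position 0
  Pass 2: find min in positions 1 to 804, swap with position 1
  Pass 3: find min in positions 2 to 804, swap with position 2
  Pass 4: find min in positions 3 to 804, swap with position 3
  Pass 5: find min in positions 4 to 804, swap with position 4
  ... (799 more passes)
Total passes (and swaps) = n - 1 = 805 - 1 = 804


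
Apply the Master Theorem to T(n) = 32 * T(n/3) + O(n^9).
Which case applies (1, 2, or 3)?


The Master Theorem: T(n) = a*T(n/b) + O(n^c)
  a = 32, b = 3, c = 9
log_b(a) = log_3(32) ~ 3.155
Compare b^c with a: 3^9 = 19683 > 32, so c > log_b(a).
Since c > log_b(a), Case 3 applies.
T(n) = O(n^9)
Master Theorem case = 3


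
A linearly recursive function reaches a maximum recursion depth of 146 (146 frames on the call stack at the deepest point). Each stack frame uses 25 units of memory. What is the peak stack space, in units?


Maximum recursion depth = 146 frames
Memory per frame = 25 units
Total stack space = depth * frame_size
= 146 * 25 = 3650


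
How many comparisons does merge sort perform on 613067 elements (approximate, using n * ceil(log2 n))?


Recursion depth: ceil(log2(613067)) = 20
Each recursion level merges n = 613067 elements
Total = 613067 * 20 = 12261340


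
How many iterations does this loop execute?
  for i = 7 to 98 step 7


The loop variable i takes values starting at 7 and increments by 7 each iteration.
Sequence: i = 7, 14, 21, 28, 35, 42, 49, 56, 63, ...
The upper bound 98 is inclusive, so the count is floor((last - first) / step) + 1:
floor((98 - 7) / 7) + 1 = floor(91/7) + 1 = 13 + 1 = 14


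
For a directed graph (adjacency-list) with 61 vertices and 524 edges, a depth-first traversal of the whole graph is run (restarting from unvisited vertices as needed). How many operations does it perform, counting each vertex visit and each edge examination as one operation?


A full DFS traversal visits each vertex once and examines each edge once.
V = 61
E = 524
Sum = 61 + 524 = 585


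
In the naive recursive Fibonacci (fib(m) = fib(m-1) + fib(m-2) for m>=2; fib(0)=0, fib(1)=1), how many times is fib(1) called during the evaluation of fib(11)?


Let N(m) = number of times fib(m) is called while evaluating fib(11).
N(11) = 1 (the initial call).
N(10) = 1 (only fib(11) calls it).
For 1 <= m <= 9: fib(m) is called by fib(m+1) and fib(m+2), so
  N(m) = N(m+1) + N(m+2).
fib(0) is called only by fib(2), so N(0) = N(2).
Walk down from m=11:
  N(11)=1, N(10)=1, N(9)=2, N(8)=3, N(7)=5, N(6)=8, N(5)=13, N(4)=21, N(3)=34, N(2)=55, N(1)=89
N(1) = 89


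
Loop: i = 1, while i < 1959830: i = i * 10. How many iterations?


i multiplies by 10 each step:
i = 1 -> 10 -> 100 -> 1000 -> 10000 -> 100000 -> 1000000 -> 10000000 (stop)
Iterations = ceil(log_10(1959830)) = 7


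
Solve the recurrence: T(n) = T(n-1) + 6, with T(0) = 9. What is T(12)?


Unrolling the recurrence:
T(12) = T(11) + 6
       = T(10) + 6 + 6
       = T(9) + 6*3
       ...
       = T(0) + 6*12
       = 9 + 72 = 81


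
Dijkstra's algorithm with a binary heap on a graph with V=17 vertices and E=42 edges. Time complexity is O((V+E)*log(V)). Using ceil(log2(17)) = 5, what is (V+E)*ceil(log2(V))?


Dijkstra with a binary heap: each vertex is extracted once, each edge may relax once.
Each heap operation costs O(log V).
V + E = 17 + 42 = 59
ceil(log2(17)) = 5 (since 2^4 = 16 < 17 <= 32 = 2^5)
Total heap work = (V+E) * ceil(log2(V)) = 59 * 5 = 295


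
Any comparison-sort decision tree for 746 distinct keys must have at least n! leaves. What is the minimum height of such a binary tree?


A binary decision tree of height h has at most 2^h leaves and needs at least n! of them, so h >= ceil(log2(n!)).
746! is far too large to multiply out, so use Stirling's series:
  ln(n!) ~ n ln n - n + (1/2) ln(2 pi n) + 1/(12n)  (error below 1/(360 n^3), negligible here)
  ln(746) = 6.6147256
  n ln n = 746 * 6.6147256 = 4934.5853
  (1/2) ln(2 pi * 746) = (1/2) ln(4687.2562) = 4.2263
  1/(12*746) = 0.0001
  ln(746!) ~ 4934.5853 - 746 + 4.2263 + 0.0001 = 4192.8117
Convert to base 2: log2(746!) = 4192.8117 / ln 2 = 4192.8117 / 0.69314718 = 6048.9487
ceil(6048.9487) = 6049


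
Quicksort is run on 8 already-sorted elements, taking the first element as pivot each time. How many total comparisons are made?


Sum of comparisons per partition:
7 + 6 + ... + 1 + 0
= 8 * (8 - 1) / 2
= 8 * 7 / 2
= 28


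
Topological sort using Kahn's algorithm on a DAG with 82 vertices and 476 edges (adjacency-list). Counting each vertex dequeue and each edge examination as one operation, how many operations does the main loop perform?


Kahn's algorithm:
  1. Compute in-degrees: O(V + E)
  2. Process queue: each vertex dequeued once (O(V))
     each edge examined once (O(E))
Total = V + E = 82 + 476 = 558


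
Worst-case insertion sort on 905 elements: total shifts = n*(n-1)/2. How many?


Sum of shifts = 1 + 2 + 3 + ... + 904
= 905 * 904 / 2
= 818120 / 2
= 409060


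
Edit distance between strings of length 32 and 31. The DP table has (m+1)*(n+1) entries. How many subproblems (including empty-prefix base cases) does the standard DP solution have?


The table includes base cases (empty prefixes).
Rows: (m+1) = 33
Columns: (n+1) = 32
Total = 33 * 32 = 1056


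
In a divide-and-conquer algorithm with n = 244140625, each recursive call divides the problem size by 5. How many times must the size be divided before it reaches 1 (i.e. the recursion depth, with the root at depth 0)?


Number of divisions = log_5(244140625)
Sizes: 244140625 -> 48828125 -> 9765625 -> 1953125 -> 390625 -> 78125 -> 15625 -> 3125 -> 625 -> 125 -> 25 -> 5 -> 1 (12 divisions)
Recursion depth = 12


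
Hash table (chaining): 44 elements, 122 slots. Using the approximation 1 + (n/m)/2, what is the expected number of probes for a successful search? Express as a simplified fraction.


Computing expected probes:
alpha = 44/122
= 1 + alpha/2
= 1 + 44/(2*122)
= (2*122 + 44) / (2*122)
= 288/244 = 72/61


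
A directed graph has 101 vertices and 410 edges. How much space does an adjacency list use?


Adjacency list: one list head per vertex + one entry per edge
Vertex heads: 101
Edge entries: 410
Total = 101 + 410 = 511


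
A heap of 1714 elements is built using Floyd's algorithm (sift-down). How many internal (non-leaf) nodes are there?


Leaf nodes occupy roughly half the array.
Sift-down is called for each internal node, starting from the last one.
Internal nodes = floor(n/2) = floor(1714/2) = 857


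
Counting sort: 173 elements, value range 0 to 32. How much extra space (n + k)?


n = 173 (output array)
k = 33 (count array for 33 distinct values)
Extra space = 173 + 33 = 206


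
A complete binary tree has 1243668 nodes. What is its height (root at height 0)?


In a complete binary tree, level k holds nodes 2^k .. 2^(k+1)-1 (1-indexed).
Height = floor(log2(n)) = floor(log2(1243668)) = 20
Check: 2^20 = 1048576 <= 1243668 < 2097152 = 2^21


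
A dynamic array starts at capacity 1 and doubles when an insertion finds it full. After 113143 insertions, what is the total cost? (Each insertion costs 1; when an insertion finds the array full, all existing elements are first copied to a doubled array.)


Insertion cost: 113143 (one per element)
Resizes occur just before inserting elements 2, 3, 5, 9, ...
Elements copied at each resize: 1 + 2 + 4 + 8 + 16 + 32 + 64 + 128 + 256 + 512 + 1024 + 2048 + 4096 + 8192 + 16384 + 32768 + 65536
Sum of copies = 131071 (geometric series: 2^k - 1)
Total = 113143 + 131071 = 244214


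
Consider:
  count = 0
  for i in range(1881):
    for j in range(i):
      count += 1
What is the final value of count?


For each i, the inner loop runs i times:
  i=0: inner runs 0 times
  i=1: inner runs 1 time
  i=2: inner runs 2 times
  i=3: inner runs 3 times
  i=4: inner runs 4 times
  i=5: inner runs 5 times
  i=6: inner runs 6 times
  i=7: inner runs 7 times
  ...
Total = 0 + 1 + 2 + ... + 1880 = 1881*(1881-1)/2 = 1768140


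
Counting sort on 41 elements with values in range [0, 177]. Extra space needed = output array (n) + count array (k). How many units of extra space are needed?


Output array size: 41 (to store sorted result)
Count array size: 178 (one slot per possible value, range 0 to 177)
Total extra space = 41 + 178 = 219


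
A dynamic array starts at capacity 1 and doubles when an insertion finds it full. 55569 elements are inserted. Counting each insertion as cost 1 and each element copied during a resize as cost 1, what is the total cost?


n = 55569
Insertion costs: 55569
Resizes copy 1, 2, 4, ... up to the largest power of 2 that is <= n-1 = 55568, i.e. 32768.
Copy costs = 1 + 2 + 4 + 8 + 16 + 32 + 64 + 128 + 256 + 512 + 1024 + 2048 + 4096 + 8192 + 16384 + 32768 = 65535
Total = 55569 + 65535 = 121104


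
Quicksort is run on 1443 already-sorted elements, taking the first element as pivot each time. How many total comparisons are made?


Sum of comparisons per partition:
1442 + 1441 + ... + 1 + 0
= 1443 * (1443 - 1) / 2
= 1443 * 1442 / 2
= 1040403


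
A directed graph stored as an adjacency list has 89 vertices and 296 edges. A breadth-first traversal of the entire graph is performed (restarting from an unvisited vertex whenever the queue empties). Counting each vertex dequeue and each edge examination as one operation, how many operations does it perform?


A full BFS traversal dequeues each vertex once and examines each edge once.
Vertex visits: 89
Edge visits: 296
V + E = 89 + 296 = 385


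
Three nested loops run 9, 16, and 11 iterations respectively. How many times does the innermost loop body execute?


Loop 1 (outermost): 9 iterations
Loop 2 (middle): 16 iterations per outer
Loop 3 (innermost): 11 iterations per middle
Total = 9 * 16 * 11 = 1584


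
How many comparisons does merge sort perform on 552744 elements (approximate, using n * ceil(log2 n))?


Recursion depth: ceil(log2(552744)) = 20
Each recursion level merges n = 552744 elements
Total = 552744 * 20 = 11054880


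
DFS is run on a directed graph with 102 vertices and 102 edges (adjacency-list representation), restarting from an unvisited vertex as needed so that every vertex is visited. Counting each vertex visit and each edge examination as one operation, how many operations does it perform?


A full DFS traversal processes each vertex exactly once (push/pop on stack).
Each directed edge is examined once.
V = 102, E = 102
V + E = 204


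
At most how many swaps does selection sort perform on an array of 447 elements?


Each of the 446 passes places one element in its final position.
Pass 1: swap minimum into position 0
Pass 2: swap minimum of remaining into position 1
...
Pass 446: last two elements, one swap
Maximum swaps = 447 - 1 = 446


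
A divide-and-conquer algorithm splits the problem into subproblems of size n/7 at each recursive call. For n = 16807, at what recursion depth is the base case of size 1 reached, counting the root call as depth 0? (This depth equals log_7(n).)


At each depth, the problem size is divided by 7:
  Depth 0: problem size = 16807
  Depth 1: problem size = 2401
  Depth 2: problem size = 343
  Depth 3: problem size = 49
  Depth 4: problem size = 7
  Depth 5: problem size = 1 (base case)
The base case is reached at depth log_7(16807) = 5 (the tree has 6 levels counting depth 0, but the depth asked for is 5).
Recursion depth = 5


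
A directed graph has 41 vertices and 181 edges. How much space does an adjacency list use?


Adjacency list: one list head per vertex + one entry per edge
Vertex heads: 41
Edge entries: 181
Total = 41 + 181 = 222


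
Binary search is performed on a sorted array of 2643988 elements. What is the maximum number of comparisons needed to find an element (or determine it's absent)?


Binary search halves the search space each comparison:
  Step 1: search space = 2643988 -> 1321994
  Step 2: search space = 1321994 -> 660997
  Step 3: search space = 660997 -> 330498
  Step 4: search space = 330498 -> 165249
  Step 5: search space = 165249 -> 82624
  Step 6: search space = 82624 -> 41312
  Step 7: search space = 41312 -> 20656
  Step 8: search space = 20656 -> 10328
  Step 9: search space = 10328 -> 5164
  Step 10: search space = 5164 -> 2582
  Step 11: search space = 2582 -> 1291
  Step 12: search space = 1291 -> 645
  Step 13: search space = 645 -> 322
  Step 14: search space = 322 -> 161
  Step 15: search space = 161 -> 80
  Step 16: search space = 80 -> 40
  Step 17: search space = 40 -> 20
  Step 18: search space = 20 -> 10
  Step 19: search space = 10 -> 5
  Step 20: search space = 5 -> 2
  Step 21: search space = 2 -> 1
  Step 22: search space = 1 (final check)
Maximum comparisons = floor(log2(2643988)) + 1 = 21 + 1 = 22


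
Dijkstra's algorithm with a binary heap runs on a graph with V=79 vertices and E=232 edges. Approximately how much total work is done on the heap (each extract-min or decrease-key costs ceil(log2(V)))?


Dijkstra with a binary heap: each vertex is extracted once, each edge may relax once.
Each heap operation costs O(log V).
V + E = 79 + 232 = 311
ceil(log2(79)) = 7 (since 2^6 = 64 < 79 <= 128 = 2^7)
Total heap work = (V+E) * ceil(log2(V)) = 311 * 7 = 2177


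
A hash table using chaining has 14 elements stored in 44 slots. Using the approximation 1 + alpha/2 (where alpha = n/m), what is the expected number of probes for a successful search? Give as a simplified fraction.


Load factor alpha = n/m = 14/44
Expected probes = 1 + alpha/2 = 1 + 14/(2*44)
= 1 + 14/88
= 88/88 + 14/88
= 102/88
Simplify: 51/44


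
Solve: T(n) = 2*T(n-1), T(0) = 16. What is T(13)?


Unrolling:
T(13) = 2*T(12) = 2^2*T(11) = ... = 2^13*T(0)
= 2^13 * 16
= 8192 * 16 = 131072


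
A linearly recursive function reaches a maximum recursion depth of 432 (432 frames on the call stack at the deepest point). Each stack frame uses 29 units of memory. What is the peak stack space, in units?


Maximum recursion depth = 432 frames
Memory per frame = 29 units
Total stack space = depth * frame_size
= 432 * 29 = 12528


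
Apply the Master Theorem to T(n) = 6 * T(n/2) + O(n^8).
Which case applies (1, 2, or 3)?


The Master Theorem: T(n) = a*T(n/b) + O(n^c)
  a = 6, b = 2, c = 8
log_b(a) = log_2(6) ~ 2.585
Compare b^c with a: 2^8 = 256 > 6, so c > log_b(a).
Since c > log_b(a), Case 3 applies.
T(n) = O(n^8)
Master Theorem case = 3


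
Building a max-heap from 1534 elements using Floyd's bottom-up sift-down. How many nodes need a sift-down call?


In a heap of 1534 elements (0-indexed array):
  Last element index: 1533
  Parent of last element: floor((1533 - 1) / 2) = 766
  Internal nodes: indices 0 to 766
  Count = floor(1534/2) = 767


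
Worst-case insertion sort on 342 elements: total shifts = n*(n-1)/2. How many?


Sum of shifts = 1 + 2 + 3 + ... + 341
= 342 * 341 / 2
= 116622 / 2
= 58311


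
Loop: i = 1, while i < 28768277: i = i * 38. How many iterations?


i multiplies by 38 each step:
i = 1 -> 38 -> 1444 -> 54872 -> 2085136 -> 79235168 (stop)
Iterations = ceil(log_38(28768277)) = 5


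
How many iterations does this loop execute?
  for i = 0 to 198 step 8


The loop variable i takes values starting at 0 and increments by 8 each iteration.
Sequence: i = 0, 8, 16, 24, 32, 40, 48, 56, 64, ...
The upper bound 198 is inclusive, so the count is floor((last - first) / step) + 1:
floor((198 - 0) / 8) + 1 = floor(198/8) + 1 = 24 + 1 = 25


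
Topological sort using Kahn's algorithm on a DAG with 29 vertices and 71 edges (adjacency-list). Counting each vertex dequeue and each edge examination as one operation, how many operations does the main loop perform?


Kahn's algorithm:
  1. Compute in-degrees: O(V + E)
  2. Process queue: each vertex dequeued once (O(V))
     each edge examined once (O(E))
Total = V + E = 29 + 71 = 100


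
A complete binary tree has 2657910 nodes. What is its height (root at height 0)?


In a complete binary tree, level k holds nodes 2^k .. 2^(k+1)-1 (1-indexed).
Height = floor(log2(n)) = floor(log2(2657910)) = 21
Check: 2^21 = 2097152 <= 2657910 < 4194304 = 2^22


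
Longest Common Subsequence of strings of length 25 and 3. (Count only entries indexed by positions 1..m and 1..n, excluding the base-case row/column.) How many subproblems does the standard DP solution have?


DP table indexed by positions in both strings.
First string: 25 positions
Second string: 3 positions
Total = 25 * 3 = 75


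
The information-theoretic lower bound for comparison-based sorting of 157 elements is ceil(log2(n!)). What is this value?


A binary decision tree of height h has at most 2^h leaves and needs at least n! of them, so h >= ceil(log2(n!)).
157! is far too large to multiply out, so use Stirling's series:
  ln(n!) ~ n ln n - n + (1/2) ln(2 pi n) + 1/(12n)  (error below 1/(360 n^3), negligible here)
  ln(157) = 5.0562458
  n ln n = 157 * 5.0562458 = 793.8306
  (1/2) ln(2 pi * 157) = (1/2) ln(986.4601) = 3.4471
  1/(12*157) = 0.0005
  ln(157!) ~ 793.8306 - 157 + 3.4471 + 0.0005 = 640.2782
Convert to base 2: log2(157!) = 640.2782 / ln 2 = 640.2782 / 0.69314718 = 923.7262
ceil(923.7262) = 924


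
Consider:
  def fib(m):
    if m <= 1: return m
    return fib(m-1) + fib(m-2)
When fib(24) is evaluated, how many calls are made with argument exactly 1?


Let N(m) = number of times fib(m) is called while evaluating fib(24).
N(24) = 1 (the initial call).
N(23) = 1 (only fib(24) calls it).
For 1 <= m <= 22: fib(m) is called by fib(m+1) and fib(m+2), so
  N(m) = N(m+1) + N(m+2).
fib(0) is called only by fib(2), so N(0) = N(2).
Walk down from m=24:
  N(24)=1, N(23)=1, N(22)=2, N(21)=3, N(20)=5, N(19)=8, N(18)=13, N(17)=21, N(16)=34, N(15)=55, N(14)=89, N(13)=144, N(12)=233, N(11)=377, N(10)=610, N(9)=987, N(8)=1597, N(7)=2584, N(6)=4181, N(5)=6765, N(4)=10946, N(3)=17711, N(2)=28657, N(1)=46368
N(1) = 46368


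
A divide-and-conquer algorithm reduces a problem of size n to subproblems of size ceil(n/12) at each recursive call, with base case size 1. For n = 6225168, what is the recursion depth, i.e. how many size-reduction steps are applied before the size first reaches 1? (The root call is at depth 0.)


Each step divides the size by 12 (rounding up); after k steps the size is ceil(n/12^k), which equals 1 exactly when 12^k >= n.
So the depth is the smallest k with 12^k >= 6225168, i.e. ceil(log_12(6225168)).
12^6 = 2985984 < 6225168 <= 35831808 = 12^7
Recursion depth = 7


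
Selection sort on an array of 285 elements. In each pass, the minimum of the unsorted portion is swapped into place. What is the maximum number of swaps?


Selection sort performs one swap per pass:
  Pass 1: find min in positions 0 to 284, swap with position 0
  Pass 2: find min in positions 1 to 284, swap with position 1
  Pass 3: find min in positions 2 to 284, swap with position 2
  Pass 4: find min in positions 3 to 284, swap with position 3
  Pass 5: find min in positions 4 to 284, swap with position 4
  ... (279 more passes)
Total passes (and swaps) = n - 1 = 285 - 1 = 284


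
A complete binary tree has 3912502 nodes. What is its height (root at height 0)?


In a complete binary tree, level k holds nodes 2^k .. 2^(k+1)-1 (1-indexed).
Height = floor(log2(n)) = floor(log2(3912502)) = 21
Check: 2^21 = 2097152 <= 3912502 < 4194304 = 2^22


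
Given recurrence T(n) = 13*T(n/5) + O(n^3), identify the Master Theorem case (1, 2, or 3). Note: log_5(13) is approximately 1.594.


Master Theorem parameters: a=13, b=5, c=3
log_b(a) = 1.594
Compare b^c with a: 5^3 = 125 > 13, so c > log_b(a).
Comparing c=3 vs log_b(a)=1.594:
3 > 1.594 => Case 3
Result: T(n) = O(n^3)
Master Theorem case = 3


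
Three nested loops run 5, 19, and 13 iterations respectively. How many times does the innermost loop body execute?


Loop 1 (outermost): 5 iterations
Loop 2 (middle): 19 iterations per outer
Loop 3 (innermost): 13 iterations per middle
Total = 5 * 19 * 13 = 1235


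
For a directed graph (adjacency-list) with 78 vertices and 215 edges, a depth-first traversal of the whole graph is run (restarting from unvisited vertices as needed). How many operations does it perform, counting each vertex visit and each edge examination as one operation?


A full DFS traversal visits each vertex once and examines each edge once.
V = 78
E = 215
Sum = 78 + 215 = 293


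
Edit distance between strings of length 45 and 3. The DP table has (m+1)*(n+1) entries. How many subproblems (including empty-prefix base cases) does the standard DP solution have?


The table includes base cases (empty prefixes).
Rows: (m+1) = 46
Columns: (n+1) = 4
Total = 46 * 4 = 184


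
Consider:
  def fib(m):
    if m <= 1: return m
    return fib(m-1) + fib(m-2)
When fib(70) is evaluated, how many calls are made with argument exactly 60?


Let N(m) = number of times fib(m) is called while evaluating fib(70).
N(70) = 1 (the initial call).
N(69) = 1 (only fib(70) calls it).
For 1 <= m <= 68: fib(m) is called by fib(m+1) and fib(m+2), so
  N(m) = N(m+1) + N(m+2).
fib(0) is called only by fib(2), so N(0) = N(2).
Walk down from m=70:
  N(70)=1, N(69)=1, N(68)=2, N(67)=3, N(66)=5, N(65)=8, N(64)=13, N(63)=21, N(62)=34, N(61)=55, N(60)=89
N(60) = 89


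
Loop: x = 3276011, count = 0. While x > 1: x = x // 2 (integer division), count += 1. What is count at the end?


The variable x halves each step:
x = 3276011 -> 1638005 -> 819002 -> 409501 -> 204750 -> 102375 -> 51187 -> 25593 -> 12796 -> 6398 -> 3199 -> 1599 -> 799 -> 399 -> 199 -> 99 -> 49 -> 24 -> 12 -> 6 -> 3 -> 1
Number of halvings = floor(log2(3276011)) = 21
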